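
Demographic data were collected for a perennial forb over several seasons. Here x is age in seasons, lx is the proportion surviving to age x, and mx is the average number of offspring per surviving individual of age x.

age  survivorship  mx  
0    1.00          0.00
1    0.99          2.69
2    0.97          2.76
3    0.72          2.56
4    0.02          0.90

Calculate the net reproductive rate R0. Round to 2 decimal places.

lx·mx by age: 0, 2.6631, 2.6772, 1.8432, 0.018
R0 = Σ lx·mx = 7.2015 → 7.20

7.20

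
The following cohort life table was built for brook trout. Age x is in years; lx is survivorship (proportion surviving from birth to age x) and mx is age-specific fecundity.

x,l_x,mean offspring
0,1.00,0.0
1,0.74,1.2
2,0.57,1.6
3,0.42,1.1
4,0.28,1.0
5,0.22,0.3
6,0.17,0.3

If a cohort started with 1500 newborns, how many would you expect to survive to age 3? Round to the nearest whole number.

630

Expected survivors = N0 · l_3 = 1500 × 0.42 = 630 → 630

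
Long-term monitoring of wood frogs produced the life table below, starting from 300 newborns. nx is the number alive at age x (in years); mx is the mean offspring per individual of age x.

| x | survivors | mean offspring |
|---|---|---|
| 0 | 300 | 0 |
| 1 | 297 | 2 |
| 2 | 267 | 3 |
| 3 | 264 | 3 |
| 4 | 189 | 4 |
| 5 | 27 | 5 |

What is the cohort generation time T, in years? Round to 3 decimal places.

2.687

lx = nx/n0 = nx/300: 1, 0.99, 0.89, 0.88, 0.63, 0.09
lx·mx: 0, 1.98, 2.67, 2.64, 2.52, 0.45 → R0 = 10.26
x·lx·mx: 0, 1.98, 5.34, 7.92, 10.08, 2.25 → Σ = 27.57
T = 27.57 / 10.26 = 2.687135… → 2.687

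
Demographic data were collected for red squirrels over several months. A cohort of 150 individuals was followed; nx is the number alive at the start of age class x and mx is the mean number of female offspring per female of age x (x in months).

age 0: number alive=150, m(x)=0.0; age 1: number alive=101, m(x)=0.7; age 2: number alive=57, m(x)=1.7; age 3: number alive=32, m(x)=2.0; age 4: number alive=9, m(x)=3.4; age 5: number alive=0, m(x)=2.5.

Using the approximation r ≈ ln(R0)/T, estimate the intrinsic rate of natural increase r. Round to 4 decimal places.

0.2529

lx = nx/n0 = nx/150: 1, 0.67333…, 0.38, 0.21333…, 0.06, 0
R0 = Σ lx·mx = 0 + 0.47133… + 0.646 + 0.42667… + 0.204 + 0 = 1.748…
Σ x·lx·mx = 3.859333…; T = 3.859333…/1.748… = 2.20786…
r ≈ ln(R0)/T = ln(1.748…)/2.20786… = 0.252948… → 0.2529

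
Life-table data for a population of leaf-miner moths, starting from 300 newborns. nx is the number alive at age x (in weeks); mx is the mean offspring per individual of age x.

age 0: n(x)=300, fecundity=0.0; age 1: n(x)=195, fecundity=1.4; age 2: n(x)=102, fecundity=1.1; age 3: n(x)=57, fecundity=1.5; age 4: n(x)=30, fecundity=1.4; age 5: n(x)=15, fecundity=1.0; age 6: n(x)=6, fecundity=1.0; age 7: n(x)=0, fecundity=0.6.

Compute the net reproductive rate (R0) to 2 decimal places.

1.78

lx = nx/n0 = nx/300: 1, 0.65, 0.34, 0.19, 0.1, 0.05, 0.02, 0
lx·mx by age: 0, 0.91, 0.374, 0.285, 0.14, 0.05, 0.02, 0
R0 = Σ lx·mx = 1.779 → 1.78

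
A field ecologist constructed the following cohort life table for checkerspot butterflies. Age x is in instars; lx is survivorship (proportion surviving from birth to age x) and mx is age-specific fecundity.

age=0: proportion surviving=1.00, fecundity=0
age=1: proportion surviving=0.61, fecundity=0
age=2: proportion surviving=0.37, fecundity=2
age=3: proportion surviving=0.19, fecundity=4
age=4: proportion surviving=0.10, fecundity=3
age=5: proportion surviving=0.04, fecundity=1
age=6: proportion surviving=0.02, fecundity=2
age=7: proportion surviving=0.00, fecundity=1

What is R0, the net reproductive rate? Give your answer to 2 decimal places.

1.88

lx·mx by age: 0, 0, 0.74, 0.76, 0.3, 0.04, 0.04, 0
R0 = Σ lx·mx = 1.88 → 1.88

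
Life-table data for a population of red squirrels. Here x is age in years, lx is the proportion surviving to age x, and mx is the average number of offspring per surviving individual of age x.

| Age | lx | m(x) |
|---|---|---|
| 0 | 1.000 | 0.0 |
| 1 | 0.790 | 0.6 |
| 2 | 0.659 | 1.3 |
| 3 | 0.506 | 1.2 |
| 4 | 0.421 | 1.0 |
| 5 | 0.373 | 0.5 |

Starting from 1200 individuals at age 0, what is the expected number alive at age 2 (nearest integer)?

791

Expected survivors = N0 · l_2 = 1200 × 0.659 = 790.8 → 791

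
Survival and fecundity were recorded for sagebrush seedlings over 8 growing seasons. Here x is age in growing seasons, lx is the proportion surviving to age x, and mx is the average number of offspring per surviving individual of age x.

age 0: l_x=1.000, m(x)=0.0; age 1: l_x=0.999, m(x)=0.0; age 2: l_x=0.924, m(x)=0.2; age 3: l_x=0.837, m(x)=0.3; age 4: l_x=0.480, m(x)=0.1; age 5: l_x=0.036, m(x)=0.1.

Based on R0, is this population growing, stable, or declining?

declining

R0 = Σ lx·mx = 0 + 0 + 0.1848 + 0.2511 + 0.048 + 0.0036 = 0.4875
R0 < 1, so the population is declining.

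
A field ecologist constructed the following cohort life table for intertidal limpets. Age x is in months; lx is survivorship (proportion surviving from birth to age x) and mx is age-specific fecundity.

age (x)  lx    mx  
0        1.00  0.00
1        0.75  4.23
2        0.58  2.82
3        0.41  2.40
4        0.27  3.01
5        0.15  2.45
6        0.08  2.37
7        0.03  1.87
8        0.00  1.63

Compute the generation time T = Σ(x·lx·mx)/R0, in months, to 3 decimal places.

2.219

lx·mx: 0, 3.1725, 1.6356, 0.984, 0.8127, 0.3675, 0.1896, 0.0561, 0 → R0 = 7.218
x·lx·mx: 0, 3.1725, 3.2712, 2.952, 3.2508, 1.8375, 1.1376, 0.3927, 0 → Σ = 16.0143
T = 16.0143 / 7.218 = 2.218662… → 2.219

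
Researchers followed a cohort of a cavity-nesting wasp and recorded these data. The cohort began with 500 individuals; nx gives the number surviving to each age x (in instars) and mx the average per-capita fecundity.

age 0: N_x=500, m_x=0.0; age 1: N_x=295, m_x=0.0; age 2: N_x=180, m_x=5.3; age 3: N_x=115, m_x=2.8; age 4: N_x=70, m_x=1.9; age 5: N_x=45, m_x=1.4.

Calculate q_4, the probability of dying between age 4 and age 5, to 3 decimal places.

0.357

lx = nx/n0 = nx/500: 1, 0.59, 0.36, 0.23, 0.14, 0.09
q_4 = (l_4 − l_5) / l_4 = (0.14 − 0.09) / 0.14
     = 0.05 / 0.14 = 0.357143… → 0.357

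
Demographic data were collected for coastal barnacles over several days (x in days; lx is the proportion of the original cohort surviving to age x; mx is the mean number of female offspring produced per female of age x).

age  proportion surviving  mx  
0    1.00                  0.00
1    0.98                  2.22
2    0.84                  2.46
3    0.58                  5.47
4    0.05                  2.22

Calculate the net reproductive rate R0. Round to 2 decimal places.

lx·mx by age: 0, 2.1756, 2.0664, 3.1726, 0.111
R0 = Σ lx·mx = 7.5256 → 7.53

7.53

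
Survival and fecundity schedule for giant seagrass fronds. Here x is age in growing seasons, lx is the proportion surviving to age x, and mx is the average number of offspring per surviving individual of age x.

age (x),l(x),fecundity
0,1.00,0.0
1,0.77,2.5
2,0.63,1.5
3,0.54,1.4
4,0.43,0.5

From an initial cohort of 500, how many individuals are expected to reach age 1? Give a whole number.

385

Expected survivors = N0 · l_1 = 500 × 0.77 = 385 → 385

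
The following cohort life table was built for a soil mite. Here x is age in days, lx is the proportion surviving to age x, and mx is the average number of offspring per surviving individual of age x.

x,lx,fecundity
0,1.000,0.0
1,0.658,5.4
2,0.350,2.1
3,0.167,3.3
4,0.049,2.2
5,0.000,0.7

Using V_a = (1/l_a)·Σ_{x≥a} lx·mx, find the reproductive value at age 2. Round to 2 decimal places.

lx·mx for x ≥ 2: 0.735, 0.5511, 0.1078, 0 → sum = 1.3939
V_2 = 1.3939 / l_2 = 1.3939 / 0.35 = 3.982571… → 3.98

3.98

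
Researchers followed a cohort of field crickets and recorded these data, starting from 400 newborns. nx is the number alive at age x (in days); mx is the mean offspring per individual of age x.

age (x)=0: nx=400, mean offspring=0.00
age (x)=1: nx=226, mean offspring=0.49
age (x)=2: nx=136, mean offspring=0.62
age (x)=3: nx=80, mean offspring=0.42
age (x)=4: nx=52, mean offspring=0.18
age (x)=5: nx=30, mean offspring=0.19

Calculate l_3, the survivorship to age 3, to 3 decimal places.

l_3 = n_3/n_0 = 80/400 = 0.2 → 0.200

0.200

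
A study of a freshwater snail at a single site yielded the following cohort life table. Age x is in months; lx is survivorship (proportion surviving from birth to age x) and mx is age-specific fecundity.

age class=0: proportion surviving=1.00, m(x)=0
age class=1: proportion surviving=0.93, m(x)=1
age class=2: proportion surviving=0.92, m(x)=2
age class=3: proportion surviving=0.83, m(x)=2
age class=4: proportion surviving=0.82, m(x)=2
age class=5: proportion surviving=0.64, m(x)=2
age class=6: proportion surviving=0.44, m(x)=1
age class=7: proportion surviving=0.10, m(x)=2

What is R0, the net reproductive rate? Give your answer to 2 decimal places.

7.99

lx·mx by age: 0, 0.93, 1.84, 1.66, 1.64, 1.28, 0.44, 0.2
R0 = Σ lx·mx = 7.99 → 7.99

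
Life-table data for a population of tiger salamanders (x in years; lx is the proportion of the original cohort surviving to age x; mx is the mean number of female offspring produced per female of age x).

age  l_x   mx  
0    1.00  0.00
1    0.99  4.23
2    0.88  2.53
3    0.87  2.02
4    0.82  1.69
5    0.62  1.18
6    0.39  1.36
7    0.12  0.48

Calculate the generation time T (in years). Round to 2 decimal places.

lx·mx: 0, 4.1877, 2.2264, 1.7574, 1.3858, 0.7316, 0.5304, 0.0576 → R0 = 10.8769
x·lx·mx: 0, 4.1877, 4.4528, 5.2722, 5.5432, 3.658, 3.1824, 0.4032 → Σ = 26.6995
T = 26.6995 / 10.8769 = 2.454698… → 2.45

2.45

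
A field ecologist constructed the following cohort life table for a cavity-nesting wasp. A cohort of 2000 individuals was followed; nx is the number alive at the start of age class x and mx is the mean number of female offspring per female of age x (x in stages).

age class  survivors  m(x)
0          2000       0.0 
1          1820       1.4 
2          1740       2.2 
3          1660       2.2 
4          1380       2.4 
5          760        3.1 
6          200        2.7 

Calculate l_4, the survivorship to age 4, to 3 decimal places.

0.690

l_4 = n_4/n_0 = 1380/2000 = 0.69 → 0.690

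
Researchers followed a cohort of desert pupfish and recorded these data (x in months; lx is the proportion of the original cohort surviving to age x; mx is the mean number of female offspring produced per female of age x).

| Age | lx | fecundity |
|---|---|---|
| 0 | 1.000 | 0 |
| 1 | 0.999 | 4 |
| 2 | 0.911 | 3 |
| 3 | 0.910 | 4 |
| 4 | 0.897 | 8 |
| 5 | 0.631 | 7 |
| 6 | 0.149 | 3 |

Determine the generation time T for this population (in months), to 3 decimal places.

3.296

lx·mx: 0, 3.996, 2.733, 3.64, 7.176, 4.417, 0.447 → R0 = 22.409
x·lx·mx: 0, 3.996, 5.466, 10.92, 28.704, 22.085, 2.682 → Σ = 73.853
T = 73.853 / 22.409 = 3.295685… → 3.296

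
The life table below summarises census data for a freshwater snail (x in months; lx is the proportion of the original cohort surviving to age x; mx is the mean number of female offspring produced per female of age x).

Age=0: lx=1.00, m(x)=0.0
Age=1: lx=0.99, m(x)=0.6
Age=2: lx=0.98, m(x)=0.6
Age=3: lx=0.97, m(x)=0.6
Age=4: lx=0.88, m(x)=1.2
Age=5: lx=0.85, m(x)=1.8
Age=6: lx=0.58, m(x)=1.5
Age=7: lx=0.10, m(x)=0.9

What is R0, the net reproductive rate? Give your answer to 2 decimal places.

lx·mx by age: 0, 0.594, 0.588, 0.582, 1.056, 1.53, 0.87, 0.09
R0 = Σ lx·mx = 5.31 → 5.31

5.31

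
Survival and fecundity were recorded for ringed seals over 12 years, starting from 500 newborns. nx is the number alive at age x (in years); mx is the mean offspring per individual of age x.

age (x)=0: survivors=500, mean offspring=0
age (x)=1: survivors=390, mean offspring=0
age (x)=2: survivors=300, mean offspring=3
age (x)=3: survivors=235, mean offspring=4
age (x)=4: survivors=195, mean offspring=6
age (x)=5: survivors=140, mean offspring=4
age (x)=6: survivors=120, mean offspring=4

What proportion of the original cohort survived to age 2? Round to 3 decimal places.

0.600

l_2 = n_2/n_0 = 300/500 = 0.6 → 0.600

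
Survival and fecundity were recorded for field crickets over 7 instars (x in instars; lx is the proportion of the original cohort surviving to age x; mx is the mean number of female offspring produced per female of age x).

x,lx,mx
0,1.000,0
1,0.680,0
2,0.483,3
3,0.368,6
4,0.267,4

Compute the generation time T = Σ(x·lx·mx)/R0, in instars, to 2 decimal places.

2.92

lx·mx: 0, 0, 1.449, 2.208, 1.068 → R0 = 4.725
x·lx·mx: 0, 0, 2.898, 6.624, 4.272 → Σ = 13.794
T = 13.794 / 4.725 = 2.919365… → 2.92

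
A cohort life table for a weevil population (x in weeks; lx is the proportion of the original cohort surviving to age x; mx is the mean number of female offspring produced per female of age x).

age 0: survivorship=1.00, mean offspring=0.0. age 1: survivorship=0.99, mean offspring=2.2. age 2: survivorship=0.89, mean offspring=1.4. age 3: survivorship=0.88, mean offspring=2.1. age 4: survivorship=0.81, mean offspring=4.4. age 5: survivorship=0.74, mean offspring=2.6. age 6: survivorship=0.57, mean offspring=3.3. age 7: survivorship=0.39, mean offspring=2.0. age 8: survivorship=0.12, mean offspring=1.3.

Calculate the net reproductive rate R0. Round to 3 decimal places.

lx·mx by age: 0, 2.178, 1.246, 1.848, 3.564, 1.924, 1.881, 0.78, 0.156
R0 = Σ lx·mx = 13.577 → 13.577

13.577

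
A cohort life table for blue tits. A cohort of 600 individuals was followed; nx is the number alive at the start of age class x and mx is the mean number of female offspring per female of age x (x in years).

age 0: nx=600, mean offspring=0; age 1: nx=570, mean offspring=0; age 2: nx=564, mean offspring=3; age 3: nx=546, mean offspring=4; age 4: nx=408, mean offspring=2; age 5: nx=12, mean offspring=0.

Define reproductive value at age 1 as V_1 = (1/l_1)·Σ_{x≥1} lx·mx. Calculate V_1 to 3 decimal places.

lx = nx/n0 = nx/600: 1, 0.95, 0.94, 0.91, 0.68, 0.02
lx·mx for x ≥ 1: 0, 2.82, 3.64, 1.36, 0 → sum = 7.82
V_1 = 7.82 / l_1 = 7.82 / 0.95 = 8.231579… → 8.232

8.232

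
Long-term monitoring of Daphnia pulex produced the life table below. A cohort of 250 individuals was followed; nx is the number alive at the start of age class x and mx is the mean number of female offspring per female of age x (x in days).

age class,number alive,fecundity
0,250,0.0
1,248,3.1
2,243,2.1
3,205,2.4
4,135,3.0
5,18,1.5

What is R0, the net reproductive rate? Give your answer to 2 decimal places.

8.81

lx = nx/n0 = nx/250: 1, 0.992, 0.972, 0.82, 0.54, 0.072
lx·mx by age: 0, 3.0752, 2.0412, 1.968, 1.62, 0.108
R0 = Σ lx·mx = 8.8124 → 8.81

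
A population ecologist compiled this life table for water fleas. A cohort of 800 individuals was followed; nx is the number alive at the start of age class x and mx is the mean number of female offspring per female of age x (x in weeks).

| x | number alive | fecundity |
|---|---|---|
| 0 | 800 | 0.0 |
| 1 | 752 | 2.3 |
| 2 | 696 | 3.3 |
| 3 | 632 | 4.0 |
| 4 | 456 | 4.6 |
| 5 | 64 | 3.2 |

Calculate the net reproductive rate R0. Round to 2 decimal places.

11.07

lx = nx/n0 = nx/800: 1, 0.94, 0.87, 0.79, 0.57, 0.08
lx·mx by age: 0, 2.162, 2.871, 3.16, 2.622, 0.256
R0 = Σ lx·mx = 11.071 → 11.07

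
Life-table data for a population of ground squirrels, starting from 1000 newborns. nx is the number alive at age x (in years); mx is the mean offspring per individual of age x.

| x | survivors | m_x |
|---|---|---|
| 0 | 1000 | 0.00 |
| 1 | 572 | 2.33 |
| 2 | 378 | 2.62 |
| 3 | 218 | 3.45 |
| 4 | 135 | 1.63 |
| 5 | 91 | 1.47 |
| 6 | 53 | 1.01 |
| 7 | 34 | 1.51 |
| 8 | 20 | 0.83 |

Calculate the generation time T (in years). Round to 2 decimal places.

2.23

lx = nx/n0 = nx/1000: 1, 0.572, 0.378, 0.218, 0.135, 0.091, 0.053, 0.034, 0.02
lx·mx: 0, 1.33276, 0.99036, 0.7521, 0.22005, 0.13377, 0.05353, 0.05134, 0.0166 → R0 = 3.55051
x·lx·mx: 0, 1.33276, 1.98072, 2.2563, 0.8802, 0.66885, 0.32118, 0.35938, 0.1328 → Σ = 7.93219
T = 7.93219 / 3.55051 = 2.234099… → 2.23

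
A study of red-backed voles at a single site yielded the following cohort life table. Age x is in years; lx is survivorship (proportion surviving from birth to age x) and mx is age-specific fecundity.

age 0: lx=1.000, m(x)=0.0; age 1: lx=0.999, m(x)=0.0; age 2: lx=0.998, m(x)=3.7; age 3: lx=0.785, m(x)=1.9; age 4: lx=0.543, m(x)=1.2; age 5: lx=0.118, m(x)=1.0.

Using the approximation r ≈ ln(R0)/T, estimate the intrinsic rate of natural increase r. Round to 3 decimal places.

0.705

R0 = Σ lx·mx = 0 + 0 + 3.6926 + 1.4915 + 0.6516 + 0.118 = 5.9537
Σ x·lx·mx = 15.0561; T = 15.0561/5.9537 = 2.52886…
r ≈ ln(R0)/T = ln(5.9537)/2.52886… = 0.70546… → 0.705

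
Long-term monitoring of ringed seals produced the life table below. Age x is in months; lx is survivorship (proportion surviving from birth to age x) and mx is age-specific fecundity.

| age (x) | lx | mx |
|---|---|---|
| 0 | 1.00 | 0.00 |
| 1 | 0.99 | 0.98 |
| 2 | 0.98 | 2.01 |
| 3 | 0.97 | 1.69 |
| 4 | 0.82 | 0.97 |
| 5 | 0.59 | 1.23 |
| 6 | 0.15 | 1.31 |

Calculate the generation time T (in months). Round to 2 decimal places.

lx·mx: 0, 0.9702, 1.9698, 1.6393, 0.7954, 0.7257, 0.1965 → R0 = 6.2969
x·lx·mx: 0, 0.9702, 3.9396, 4.9179, 3.1816, 3.6285, 1.179 → Σ = 17.8168
T = 17.8168 / 6.2969 = 2.829456… → 2.83

2.83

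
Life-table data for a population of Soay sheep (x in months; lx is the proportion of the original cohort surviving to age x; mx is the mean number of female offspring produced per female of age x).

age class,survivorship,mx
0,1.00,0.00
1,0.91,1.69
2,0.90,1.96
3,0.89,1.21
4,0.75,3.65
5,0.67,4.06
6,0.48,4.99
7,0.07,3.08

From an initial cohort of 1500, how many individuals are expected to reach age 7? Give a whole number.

Expected survivors = N0 · l_7 = 1500 × 0.07 = 105 → 105

105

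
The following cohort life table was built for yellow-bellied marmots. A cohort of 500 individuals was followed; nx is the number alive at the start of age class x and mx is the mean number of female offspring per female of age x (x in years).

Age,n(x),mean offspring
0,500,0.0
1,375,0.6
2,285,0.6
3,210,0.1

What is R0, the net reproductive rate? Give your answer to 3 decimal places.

lx = nx/n0 = nx/500: 1, 0.75, 0.57, 0.42
lx·mx by age: 0, 0.45, 0.342, 0.042
R0 = Σ lx·mx = 0.834 → 0.834

0.834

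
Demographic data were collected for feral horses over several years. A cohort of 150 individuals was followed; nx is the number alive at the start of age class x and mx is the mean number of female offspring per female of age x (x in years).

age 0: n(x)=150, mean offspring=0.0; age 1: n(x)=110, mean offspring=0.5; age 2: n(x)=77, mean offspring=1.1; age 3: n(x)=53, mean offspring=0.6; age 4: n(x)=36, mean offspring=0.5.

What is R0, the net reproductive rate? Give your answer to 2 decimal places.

lx = nx/n0 = nx/150: 1, 0.73333…, 0.51333…, 0.35333…, 0.24
lx·mx by age: 0, 0.366667…, 0.564667…, 0.212…, 0.12
R0 = Σ lx·mx = 1.263333… → 1.26

1.26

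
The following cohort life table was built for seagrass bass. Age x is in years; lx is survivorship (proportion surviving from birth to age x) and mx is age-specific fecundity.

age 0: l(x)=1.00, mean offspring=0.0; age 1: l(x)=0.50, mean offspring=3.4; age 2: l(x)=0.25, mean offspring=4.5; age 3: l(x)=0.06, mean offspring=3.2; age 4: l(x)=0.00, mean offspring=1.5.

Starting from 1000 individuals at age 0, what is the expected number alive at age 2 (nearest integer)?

250

Expected survivors = N0 · l_2 = 1000 × 0.25 = 250 → 250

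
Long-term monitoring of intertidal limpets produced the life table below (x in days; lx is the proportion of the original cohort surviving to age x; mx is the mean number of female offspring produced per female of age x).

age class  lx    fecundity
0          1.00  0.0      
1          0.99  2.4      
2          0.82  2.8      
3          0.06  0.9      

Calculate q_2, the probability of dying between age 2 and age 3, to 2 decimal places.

0.93

q_2 = (l_2 − l_3) / l_2 = (0.82 − 0.06) / 0.82
     = 0.76 / 0.82 = 0.926829… → 0.93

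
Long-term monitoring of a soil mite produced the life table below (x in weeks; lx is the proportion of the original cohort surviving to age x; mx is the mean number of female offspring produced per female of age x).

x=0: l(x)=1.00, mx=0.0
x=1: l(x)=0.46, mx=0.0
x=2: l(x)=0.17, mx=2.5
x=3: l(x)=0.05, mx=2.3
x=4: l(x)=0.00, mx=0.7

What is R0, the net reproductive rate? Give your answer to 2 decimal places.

lx·mx by age: 0, 0, 0.425, 0.115, 0
R0 = Σ lx·mx = 0.54 → 0.54

0.54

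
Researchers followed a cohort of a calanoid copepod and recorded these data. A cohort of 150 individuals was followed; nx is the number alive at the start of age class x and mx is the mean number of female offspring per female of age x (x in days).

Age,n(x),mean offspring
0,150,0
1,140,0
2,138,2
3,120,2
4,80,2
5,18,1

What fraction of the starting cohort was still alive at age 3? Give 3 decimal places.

l_3 = n_3/n_0 = 120/150 = 0.8 → 0.800

0.800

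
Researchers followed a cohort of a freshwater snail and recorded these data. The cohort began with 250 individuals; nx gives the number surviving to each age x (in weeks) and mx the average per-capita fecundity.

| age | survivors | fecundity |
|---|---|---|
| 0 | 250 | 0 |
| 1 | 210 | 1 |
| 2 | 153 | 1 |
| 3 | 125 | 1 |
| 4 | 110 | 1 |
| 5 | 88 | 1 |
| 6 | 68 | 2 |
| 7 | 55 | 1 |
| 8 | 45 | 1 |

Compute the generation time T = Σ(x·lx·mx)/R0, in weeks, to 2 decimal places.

3.61

lx = nx/n0 = nx/250: 1, 0.84, 0.612, 0.5, 0.44, 0.352, 0.272, 0.22, 0.18
lx·mx: 0, 0.84, 0.612, 0.5, 0.44, 0.352, 0.544, 0.22, 0.18 → R0 = 3.688
x·lx·mx: 0, 0.84, 1.224, 1.5, 1.76, 1.76, 3.264, 1.54, 1.44 → Σ = 13.328
T = 13.328 / 3.688 = 3.613883… → 3.61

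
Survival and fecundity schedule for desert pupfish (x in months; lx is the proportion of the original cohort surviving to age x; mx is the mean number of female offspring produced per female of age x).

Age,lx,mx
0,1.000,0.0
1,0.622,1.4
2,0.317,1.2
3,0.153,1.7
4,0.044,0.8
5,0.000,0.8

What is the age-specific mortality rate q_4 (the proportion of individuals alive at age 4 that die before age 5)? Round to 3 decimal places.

1.000

q_4 = (l_4 − l_5) / l_4 = (0.044 − 0) / 0.044
     = 0.044 / 0.044 = 1 → 1.000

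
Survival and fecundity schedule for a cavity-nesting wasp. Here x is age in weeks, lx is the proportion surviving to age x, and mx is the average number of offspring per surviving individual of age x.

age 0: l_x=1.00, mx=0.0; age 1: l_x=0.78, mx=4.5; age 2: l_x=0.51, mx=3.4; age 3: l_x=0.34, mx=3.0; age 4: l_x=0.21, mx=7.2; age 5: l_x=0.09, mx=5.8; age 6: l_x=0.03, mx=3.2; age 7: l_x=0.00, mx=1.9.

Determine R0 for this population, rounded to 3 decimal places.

8.394

lx·mx by age: 0, 3.51, 1.734, 1.02, 1.512, 0.522, 0.096, 0
R0 = Σ lx·mx = 8.394 → 8.394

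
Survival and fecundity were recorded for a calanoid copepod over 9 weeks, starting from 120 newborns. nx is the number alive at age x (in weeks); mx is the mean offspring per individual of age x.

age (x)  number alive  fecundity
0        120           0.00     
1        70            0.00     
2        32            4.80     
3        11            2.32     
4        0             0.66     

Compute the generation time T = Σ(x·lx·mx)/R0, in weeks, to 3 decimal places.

2.142

lx = nx/n0 = nx/120: 1, 0.58333…, 0.26667…, 0.09167…, 0
lx·mx: 0, 0, 1.28…, 0.212667…, 0 → R0 = 1.492667…
x·lx·mx: 0, 0, 2.56…, 0.638…, 0 → Σ = 3.198…
T = 3.198… / 1.492667… = 2.142474… → 2.142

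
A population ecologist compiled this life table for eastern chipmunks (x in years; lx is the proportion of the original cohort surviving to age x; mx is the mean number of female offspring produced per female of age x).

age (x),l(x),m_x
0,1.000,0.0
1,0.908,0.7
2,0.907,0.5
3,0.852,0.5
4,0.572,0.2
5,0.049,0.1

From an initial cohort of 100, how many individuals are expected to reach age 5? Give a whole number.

Expected survivors = N0 · l_5 = 100 × 0.049 = 4.9 → 5

5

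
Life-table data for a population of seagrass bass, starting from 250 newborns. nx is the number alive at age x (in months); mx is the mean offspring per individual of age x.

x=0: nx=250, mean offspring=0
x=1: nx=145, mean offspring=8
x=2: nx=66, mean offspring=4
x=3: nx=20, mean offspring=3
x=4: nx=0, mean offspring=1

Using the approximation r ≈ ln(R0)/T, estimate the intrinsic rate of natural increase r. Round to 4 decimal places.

1.4149

lx = nx/n0 = nx/250: 1, 0.58, 0.264, 0.08, 0
R0 = Σ lx·mx = 0 + 4.64 + 1.056 + 0.24 + 0 = 5.936
Σ x·lx·mx = 7.472; T = 7.472/5.936 = 1.25876…
r ≈ ln(R0)/T = ln(5.936)/1.25876… = 1.414913… → 1.4149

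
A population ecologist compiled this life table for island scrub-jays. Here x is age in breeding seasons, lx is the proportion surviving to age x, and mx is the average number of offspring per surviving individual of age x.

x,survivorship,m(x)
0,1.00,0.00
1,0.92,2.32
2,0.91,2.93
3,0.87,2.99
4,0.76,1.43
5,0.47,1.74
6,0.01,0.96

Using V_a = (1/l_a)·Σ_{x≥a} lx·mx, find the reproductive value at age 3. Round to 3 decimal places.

lx·mx for x ≥ 3: 2.6013, 1.0868, 0.8178, 0.0096 → sum = 4.5155
V_3 = 4.5155 / l_3 = 4.5155 / 0.87 = 5.19023… → 5.190

5.190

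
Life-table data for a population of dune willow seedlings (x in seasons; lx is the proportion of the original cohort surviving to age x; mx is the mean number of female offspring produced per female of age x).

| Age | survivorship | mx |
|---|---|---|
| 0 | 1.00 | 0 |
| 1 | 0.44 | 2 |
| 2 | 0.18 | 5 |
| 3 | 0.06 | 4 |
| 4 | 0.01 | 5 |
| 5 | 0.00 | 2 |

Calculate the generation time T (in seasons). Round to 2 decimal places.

1.74

lx·mx: 0, 0.88, 0.9, 0.24, 0.05, 0 → R0 = 2.07
x·lx·mx: 0, 0.88, 1.8, 0.72, 0.2, 0 → Σ = 3.6
T = 3.6 / 2.07 = 1.73913… → 1.74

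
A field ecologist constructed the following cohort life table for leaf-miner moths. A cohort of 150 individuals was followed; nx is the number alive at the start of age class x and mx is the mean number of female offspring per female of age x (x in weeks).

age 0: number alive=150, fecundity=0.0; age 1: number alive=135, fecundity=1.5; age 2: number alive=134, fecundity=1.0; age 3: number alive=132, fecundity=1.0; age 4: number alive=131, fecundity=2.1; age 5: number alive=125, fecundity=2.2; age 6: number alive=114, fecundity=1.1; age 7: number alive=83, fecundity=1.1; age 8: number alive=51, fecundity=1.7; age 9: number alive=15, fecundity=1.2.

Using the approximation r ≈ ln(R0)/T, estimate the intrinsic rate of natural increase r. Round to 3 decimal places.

0.525

lx = nx/n0 = nx/150: 1, 0.9, 0.89333…, 0.88, 0.87333…, 0.83333…, 0.76, 0.55333…, 0.34, 0.1
R0 = Σ lx·mx = 0 + 1.35 + 0.89333… + 0.88 + 1.834… + 1.83333… + 0.836 + 0.60867… + 0.578 + 0.12 = 8.933333…
Σ x·lx·mx = 37.26…; T = 37.26…/8.933333… = 4.1709…
r ≈ ln(R0)/T = ln(8.933333…)/4.1709… = 0.52502… → 0.525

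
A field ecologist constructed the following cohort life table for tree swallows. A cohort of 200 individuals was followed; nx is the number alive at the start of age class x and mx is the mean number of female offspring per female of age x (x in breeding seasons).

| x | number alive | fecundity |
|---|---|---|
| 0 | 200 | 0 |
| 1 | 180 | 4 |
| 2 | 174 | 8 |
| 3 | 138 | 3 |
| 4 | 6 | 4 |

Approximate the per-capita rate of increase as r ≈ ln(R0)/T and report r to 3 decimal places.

1.341

lx = nx/n0 = nx/200: 1, 0.9, 0.87, 0.69, 0.03
R0 = Σ lx·mx = 0 + 3.6 + 6.96 + 2.07 + 0.12 = 12.75
Σ x·lx·mx = 24.21; T = 24.21/12.75 = 1.89882…
r ≈ ln(R0)/T = ln(12.75)/1.89882… = 1.34058… → 1.341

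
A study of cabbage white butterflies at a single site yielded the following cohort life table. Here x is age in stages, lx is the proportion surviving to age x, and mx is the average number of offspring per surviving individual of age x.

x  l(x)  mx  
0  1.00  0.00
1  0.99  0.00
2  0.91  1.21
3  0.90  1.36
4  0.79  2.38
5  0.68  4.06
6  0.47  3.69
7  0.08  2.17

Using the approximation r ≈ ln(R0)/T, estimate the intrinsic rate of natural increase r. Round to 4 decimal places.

R0 = Σ lx·mx = 0 + 0 + 1.1011 + 1.224 + 1.8802 + 2.7608 + 1.7343 + 0.1736 = 8.874
Σ x·lx·mx = 38.82; T = 38.82/8.874 = 4.37458…
r ≈ ln(R0)/T = ln(8.874)/4.37458… = 0.499048… → 0.4990

0.4990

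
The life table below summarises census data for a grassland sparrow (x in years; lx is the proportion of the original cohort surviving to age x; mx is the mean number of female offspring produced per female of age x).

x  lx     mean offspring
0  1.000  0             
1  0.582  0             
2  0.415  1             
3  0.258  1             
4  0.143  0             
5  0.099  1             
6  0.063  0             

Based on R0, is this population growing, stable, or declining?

declining

R0 = Σ lx·mx = 0 + 0 + 0.415 + 0.258 + 0 + 0.099 + 0 = 0.772
R0 < 1, so the population is declining.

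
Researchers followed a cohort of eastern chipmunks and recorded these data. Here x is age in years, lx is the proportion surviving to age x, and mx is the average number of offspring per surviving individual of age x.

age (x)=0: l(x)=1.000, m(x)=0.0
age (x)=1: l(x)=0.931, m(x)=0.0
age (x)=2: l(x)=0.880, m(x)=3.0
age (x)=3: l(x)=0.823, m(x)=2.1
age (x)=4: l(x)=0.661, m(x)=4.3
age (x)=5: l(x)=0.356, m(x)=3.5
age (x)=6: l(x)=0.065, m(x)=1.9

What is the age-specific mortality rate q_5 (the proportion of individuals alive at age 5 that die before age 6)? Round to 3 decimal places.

q_5 = (l_5 − l_6) / l_5 = (0.356 − 0.065) / 0.356
     = 0.291 / 0.356 = 0.817416… → 0.817

0.817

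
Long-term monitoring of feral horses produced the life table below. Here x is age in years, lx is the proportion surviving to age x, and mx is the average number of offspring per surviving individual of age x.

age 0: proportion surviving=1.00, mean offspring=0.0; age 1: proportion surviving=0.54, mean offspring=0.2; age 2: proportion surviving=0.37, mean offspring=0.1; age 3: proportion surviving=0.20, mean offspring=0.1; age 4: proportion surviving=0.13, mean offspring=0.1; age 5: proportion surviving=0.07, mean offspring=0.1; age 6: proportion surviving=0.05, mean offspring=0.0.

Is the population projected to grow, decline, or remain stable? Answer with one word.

R0 = Σ lx·mx = 0 + 0.108 + 0.037 + 0.02 + 0.013 + 0.007 + 0 = 0.185
R0 < 1, so the population is declining.

declining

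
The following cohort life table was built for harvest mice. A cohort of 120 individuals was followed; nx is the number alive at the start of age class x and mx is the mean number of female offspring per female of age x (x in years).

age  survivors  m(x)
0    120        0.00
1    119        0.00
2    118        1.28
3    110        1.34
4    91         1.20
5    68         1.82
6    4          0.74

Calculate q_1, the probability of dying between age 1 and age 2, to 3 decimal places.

0.008

lx = nx/n0 = nx/120: 1, 0.99167…, 0.98333…, 0.91667…, 0.75833…, 0.56667…, 0.03333…
q_1 = (l_1 − l_2) / l_1 = (0.991667… − 0.983333…) / 0.991667…
     = 0.008333… / 0.991667… = 0.008403… → 0.008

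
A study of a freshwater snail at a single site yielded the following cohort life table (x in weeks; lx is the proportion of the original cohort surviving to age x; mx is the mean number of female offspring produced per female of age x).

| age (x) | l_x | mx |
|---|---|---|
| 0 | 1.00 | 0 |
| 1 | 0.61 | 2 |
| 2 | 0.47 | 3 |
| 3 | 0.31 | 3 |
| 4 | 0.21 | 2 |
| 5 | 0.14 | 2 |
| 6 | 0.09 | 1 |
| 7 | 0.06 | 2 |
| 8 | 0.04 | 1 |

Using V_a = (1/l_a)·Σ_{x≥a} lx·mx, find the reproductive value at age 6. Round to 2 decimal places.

2.78

lx·mx for x ≥ 6: 0.09, 0.12, 0.04 → sum = 0.25
V_6 = 0.25 / l_6 = 0.25 / 0.09 = 2.777778… → 2.78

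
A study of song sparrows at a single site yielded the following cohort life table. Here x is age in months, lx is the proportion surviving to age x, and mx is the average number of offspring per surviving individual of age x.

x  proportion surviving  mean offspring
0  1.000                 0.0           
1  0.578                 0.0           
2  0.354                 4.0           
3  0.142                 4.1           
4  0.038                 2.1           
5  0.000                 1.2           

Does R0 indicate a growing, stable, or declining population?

growing

R0 = Σ lx·mx = 0 + 0 + 1.416 + 0.5822 + 0.0798 + 0 = 2.078
R0 > 1, so the population is growing.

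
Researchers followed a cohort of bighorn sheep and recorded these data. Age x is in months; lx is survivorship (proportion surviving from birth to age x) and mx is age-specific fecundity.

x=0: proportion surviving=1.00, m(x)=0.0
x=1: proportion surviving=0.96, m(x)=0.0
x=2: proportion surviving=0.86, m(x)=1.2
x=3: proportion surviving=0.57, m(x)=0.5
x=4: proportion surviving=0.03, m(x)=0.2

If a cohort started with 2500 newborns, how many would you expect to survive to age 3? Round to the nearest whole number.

1425

Expected survivors = N0 · l_3 = 2500 × 0.57 = 1425 → 1425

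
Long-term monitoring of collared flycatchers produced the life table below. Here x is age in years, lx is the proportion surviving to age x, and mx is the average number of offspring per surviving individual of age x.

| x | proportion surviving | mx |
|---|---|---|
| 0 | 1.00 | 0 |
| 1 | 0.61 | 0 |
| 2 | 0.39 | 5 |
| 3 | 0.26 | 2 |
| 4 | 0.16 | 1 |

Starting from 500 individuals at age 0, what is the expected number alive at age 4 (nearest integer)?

80

Expected survivors = N0 · l_4 = 500 × 0.16 = 80 → 80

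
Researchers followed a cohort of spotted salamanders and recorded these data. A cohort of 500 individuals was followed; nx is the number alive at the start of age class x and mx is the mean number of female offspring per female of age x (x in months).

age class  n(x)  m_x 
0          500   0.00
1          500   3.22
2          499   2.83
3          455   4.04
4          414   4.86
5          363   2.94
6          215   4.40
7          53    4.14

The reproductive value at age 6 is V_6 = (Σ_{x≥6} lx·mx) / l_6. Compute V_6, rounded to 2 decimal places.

lx = nx/n0 = nx/500: 1, 1, 0.998, 0.91, 0.828, 0.726, 0.43, 0.106
lx·mx for x ≥ 6: 1.892, 0.43884 → sum = 2.33084
V_6 = 2.33084 / l_6 = 2.33084 / 0.43 = 5.420558… → 5.42

5.42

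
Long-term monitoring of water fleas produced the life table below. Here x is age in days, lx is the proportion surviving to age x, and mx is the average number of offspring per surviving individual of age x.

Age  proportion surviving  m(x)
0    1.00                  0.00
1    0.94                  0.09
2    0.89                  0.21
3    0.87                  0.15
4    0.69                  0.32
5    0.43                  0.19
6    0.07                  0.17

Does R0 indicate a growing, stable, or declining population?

R0 = Σ lx·mx = 0 + 0.0846 + 0.1869 + 0.1305 + 0.2208 + 0.0817 + 0.0119 = 0.7164
R0 < 1, so the population is declining.

declining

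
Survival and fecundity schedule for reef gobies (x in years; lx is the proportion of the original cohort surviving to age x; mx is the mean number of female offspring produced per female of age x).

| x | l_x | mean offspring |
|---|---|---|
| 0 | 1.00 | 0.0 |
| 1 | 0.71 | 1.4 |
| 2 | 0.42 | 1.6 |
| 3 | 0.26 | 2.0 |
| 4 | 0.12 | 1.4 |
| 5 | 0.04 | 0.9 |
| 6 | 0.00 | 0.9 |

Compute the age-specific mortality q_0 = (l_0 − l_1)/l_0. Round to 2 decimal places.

q_0 = (l_0 − l_1) / l_0 = (1 − 0.71) / 1
     = 0.29 / 1 = 0.29 → 0.29

0.29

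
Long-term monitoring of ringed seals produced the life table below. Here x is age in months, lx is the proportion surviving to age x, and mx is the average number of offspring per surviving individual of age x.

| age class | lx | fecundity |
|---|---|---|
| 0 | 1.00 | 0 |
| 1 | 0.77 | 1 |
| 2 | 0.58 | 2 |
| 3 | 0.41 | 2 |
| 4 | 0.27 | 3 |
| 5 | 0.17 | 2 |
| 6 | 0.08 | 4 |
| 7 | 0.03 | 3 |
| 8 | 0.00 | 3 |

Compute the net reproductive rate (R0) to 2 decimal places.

lx·mx by age: 0, 0.77, 1.16, 0.82, 0.81, 0.34, 0.32, 0.09, 0
R0 = Σ lx·mx = 4.31 → 4.31

4.31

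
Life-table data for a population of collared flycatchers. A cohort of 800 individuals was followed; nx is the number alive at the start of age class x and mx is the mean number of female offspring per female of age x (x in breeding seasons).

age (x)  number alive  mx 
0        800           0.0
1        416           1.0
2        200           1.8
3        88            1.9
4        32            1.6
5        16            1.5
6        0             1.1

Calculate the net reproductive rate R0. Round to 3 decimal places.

1.273

lx = nx/n0 = nx/800: 1, 0.52, 0.25, 0.11, 0.04, 0.02, 0
lx·mx by age: 0, 0.52, 0.45, 0.209, 0.064, 0.03, 0
R0 = Σ lx·mx = 1.273 → 1.273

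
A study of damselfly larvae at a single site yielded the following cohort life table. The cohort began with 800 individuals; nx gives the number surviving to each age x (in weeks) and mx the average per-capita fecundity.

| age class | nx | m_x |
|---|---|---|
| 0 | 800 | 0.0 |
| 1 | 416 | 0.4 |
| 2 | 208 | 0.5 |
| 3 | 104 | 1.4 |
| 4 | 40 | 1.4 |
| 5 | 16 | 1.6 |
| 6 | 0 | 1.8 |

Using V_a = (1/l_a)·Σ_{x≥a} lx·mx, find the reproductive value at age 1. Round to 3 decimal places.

1.196

lx = nx/n0 = nx/800: 1, 0.52, 0.26, 0.13, 0.05, 0.02, 0
lx·mx for x ≥ 1: 0.208, 0.13, 0.182, 0.07, 0.032, 0 → sum = 0.622
V_1 = 0.622 / l_1 = 0.622 / 0.52 = 1.196154… → 1.196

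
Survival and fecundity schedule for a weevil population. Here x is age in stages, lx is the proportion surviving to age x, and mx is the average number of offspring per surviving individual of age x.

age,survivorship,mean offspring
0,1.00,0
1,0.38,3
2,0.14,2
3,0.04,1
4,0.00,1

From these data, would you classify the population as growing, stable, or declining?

R0 = Σ lx·mx = 0 + 1.14 + 0.28 + 0.04 + 0 = 1.46
R0 > 1, so the population is growing.

growing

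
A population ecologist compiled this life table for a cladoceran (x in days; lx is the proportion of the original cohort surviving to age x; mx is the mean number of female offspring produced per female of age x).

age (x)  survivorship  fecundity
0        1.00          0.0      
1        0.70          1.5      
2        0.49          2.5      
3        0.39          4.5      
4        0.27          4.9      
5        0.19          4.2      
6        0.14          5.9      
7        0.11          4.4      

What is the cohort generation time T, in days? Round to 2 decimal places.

3.54

lx·mx: 0, 1.05, 1.225, 1.755, 1.323, 0.798, 0.826, 0.484 → R0 = 7.461
x·lx·mx: 0, 1.05, 2.45, 5.265, 5.292, 3.99, 4.956, 3.388 → Σ = 26.391
T = 26.391 / 7.461 = 3.537193… → 3.54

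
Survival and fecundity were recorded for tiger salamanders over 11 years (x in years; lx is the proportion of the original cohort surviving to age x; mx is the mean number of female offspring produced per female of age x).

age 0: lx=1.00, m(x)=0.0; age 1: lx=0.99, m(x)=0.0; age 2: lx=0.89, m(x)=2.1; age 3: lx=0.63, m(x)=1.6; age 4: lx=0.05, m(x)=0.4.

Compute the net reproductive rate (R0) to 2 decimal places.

2.90

lx·mx by age: 0, 0, 1.869, 1.008, 0.02
R0 = Σ lx·mx = 2.897 → 2.90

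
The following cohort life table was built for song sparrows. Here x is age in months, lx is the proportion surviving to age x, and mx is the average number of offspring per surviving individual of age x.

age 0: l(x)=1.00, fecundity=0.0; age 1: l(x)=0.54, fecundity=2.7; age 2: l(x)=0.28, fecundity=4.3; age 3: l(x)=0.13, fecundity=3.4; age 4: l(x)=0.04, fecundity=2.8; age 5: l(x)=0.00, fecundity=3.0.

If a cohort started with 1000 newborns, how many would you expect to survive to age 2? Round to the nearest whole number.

280

Expected survivors = N0 · l_2 = 1000 × 0.28 = 280 → 280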